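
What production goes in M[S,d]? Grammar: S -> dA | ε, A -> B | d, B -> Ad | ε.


For [S, d]: 'd' ∈ FIRST(dA)
Entry: S -> dA


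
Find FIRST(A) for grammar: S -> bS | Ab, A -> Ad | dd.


Per alternative of A: FIRST(Ad) = {d}; FIRST(dd) = {d}
FIRST(A) = {d}


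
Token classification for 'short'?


Pattern: reserved word
Type: KEYWORD


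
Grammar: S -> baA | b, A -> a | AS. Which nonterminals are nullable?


A nonterminal is nullable iff some alternative derives ε (directly, or every symbol in it is nullable)
Nullable: {}


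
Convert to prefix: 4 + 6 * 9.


'*' binds tighter: tree is (+ 4 (* 6 9))
Prefix: + 4 * 6 9


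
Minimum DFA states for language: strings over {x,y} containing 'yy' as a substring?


KMP-style automaton: 2 progress states + 1 absorbing accept = 3
Minimal DFA: 3 states


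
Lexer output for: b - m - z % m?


Scan left to right, longest-match per lexeme
Tokens: ID(b), OP(-), ID(m), OP(-), ID(z), OP(%), ID(m)


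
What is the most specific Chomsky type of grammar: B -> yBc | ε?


Single nonterminal LHS, but y^n c^n is not regular
Classification: Type 2 (Context-Free)


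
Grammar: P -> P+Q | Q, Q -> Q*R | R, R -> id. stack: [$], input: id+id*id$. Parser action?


no handle on stack; shift 'id'
Action: shift


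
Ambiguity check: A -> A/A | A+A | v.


'v/v+v' has two parse trees (no precedence encoded between / and +)
Ambiguous


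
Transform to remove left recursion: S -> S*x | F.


Left-recursive alternatives: S*x; non-recursive: F
Introduce S': S -> FS', S' -> *xS' | ε


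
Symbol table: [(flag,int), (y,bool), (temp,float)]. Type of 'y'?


Lookup 'y' → type bool


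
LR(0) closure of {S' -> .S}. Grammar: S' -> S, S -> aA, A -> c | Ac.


Start: S' -> .S
For each item with dot before a nonterminal B, add B -> .γ for every B-production
Closure: [S' -> .S, S -> .aA]


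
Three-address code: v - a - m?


Break into single-operator statements:
t1 = v - a
t2 = t1 - m


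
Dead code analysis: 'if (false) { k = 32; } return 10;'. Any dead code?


condition is constant false, so the whole block is unreachable
Dead: 'if (false) { k = 32; }'


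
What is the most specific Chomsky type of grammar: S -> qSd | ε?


Single nonterminal LHS, but q^n d^n is not regular
Classification: Type 2 (Context-Free)


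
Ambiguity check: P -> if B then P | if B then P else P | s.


dangling else: 'if B then if B then s else s' parses two ways
Ambiguous


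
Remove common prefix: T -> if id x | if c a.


Common prefix: 'if'
Factored: T -> if T', T' -> id x | c a


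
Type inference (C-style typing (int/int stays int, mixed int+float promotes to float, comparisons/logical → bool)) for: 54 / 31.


Operand types: int / int
Rule: mixed int/float promotes to float; int/int stays int
Result type: int


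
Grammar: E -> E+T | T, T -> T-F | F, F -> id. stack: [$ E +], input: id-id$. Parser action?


no handle ('E+' is not any RHS); shift 'id'
Action: shift


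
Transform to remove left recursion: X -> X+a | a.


Left-recursive alternatives: X+a; non-recursive: a
Introduce X': X -> aX', X' -> +aX' | ε


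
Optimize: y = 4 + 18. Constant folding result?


4 + 18 = 22 at compile time
Optimized: y = 22


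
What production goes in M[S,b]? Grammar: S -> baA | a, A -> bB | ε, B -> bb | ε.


For [S, b]: 'b' ∈ FIRST(baA)
Entry: S -> baA


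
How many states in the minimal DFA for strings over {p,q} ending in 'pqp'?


Track the longest suffix of input matching a prefix of 'pqp': 4 classes (prefixes of length 0..3)
Minimal DFA: 4 states


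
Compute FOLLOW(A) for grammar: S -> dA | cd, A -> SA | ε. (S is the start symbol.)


$ ∈ FOLLOW(S). For each A -> αBβ: add FIRST(β)\{ε} to FOLLOW(B); if β nullable, add FOLLOW(A).
FOLLOW(A) = {$, c, d}


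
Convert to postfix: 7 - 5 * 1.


* has higher precedence, evaluate 5*1 first
Postfix: 7 5 1 * -


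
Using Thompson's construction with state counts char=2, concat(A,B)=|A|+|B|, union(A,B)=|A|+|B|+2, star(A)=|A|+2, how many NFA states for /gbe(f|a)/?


Syntax tree has 5 char leaf(s), 1 union(s), 0 star(s)
chars contribute 5×2 = 10; each union adds +2; each star adds +2
Total: 10 + 2 + 0 = 12 states


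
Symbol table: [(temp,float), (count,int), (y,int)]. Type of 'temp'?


Lookup 'temp' → type float


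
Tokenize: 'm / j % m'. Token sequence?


Scan left to right, longest-match per lexeme
Tokens: ID(m), OP(/), ID(j), OP(%), ID(m)


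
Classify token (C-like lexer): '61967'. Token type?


Pattern: digits only
Type: INTEGER_LITERAL


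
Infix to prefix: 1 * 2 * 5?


left-to-right (same/higher precedence on left): tree is (* (* 1 2) 5)
Prefix: * * 1 2 5


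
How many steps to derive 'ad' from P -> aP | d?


Derivation: P => aP => ad
Steps: 2


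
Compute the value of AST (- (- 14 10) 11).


Evaluate inner: (- 14 10) = 4
Evaluate root: (- 4 11) = -7
Result: -7


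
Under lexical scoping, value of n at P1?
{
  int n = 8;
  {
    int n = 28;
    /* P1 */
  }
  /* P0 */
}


n declared in the same block as P1
n = 28


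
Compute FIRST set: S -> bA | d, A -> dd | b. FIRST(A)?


Per alternative of A: FIRST(dd) = {d}; FIRST(b) = {b}
FIRST(A) = {b, d}


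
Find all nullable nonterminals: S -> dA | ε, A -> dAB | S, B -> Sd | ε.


A nonterminal is nullable iff some alternative derives ε (directly, or every symbol in it is nullable)
Nullable: {A, B, S}


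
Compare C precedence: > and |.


'>' is relational (level 7); '|' is bitwise OR (level 3)
Higher level binds tighter
'>' has higher precedence than '|'


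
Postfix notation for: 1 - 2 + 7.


Left to right (same or higher precedence on left)
Postfix: 1 2 - 7 +


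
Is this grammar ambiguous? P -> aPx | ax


balanced a^n…x^n: each string has a unique parse
Unambiguous


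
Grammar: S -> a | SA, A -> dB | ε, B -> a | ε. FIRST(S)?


Per alternative of S: FIRST(a) = {a}; FIRST(SA) = {a}
FIRST(S) = {a}


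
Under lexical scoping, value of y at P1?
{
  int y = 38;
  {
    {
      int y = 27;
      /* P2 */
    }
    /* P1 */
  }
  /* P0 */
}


P1's block does not declare y; resolves to the enclosing declaration at depth 0
y = 38


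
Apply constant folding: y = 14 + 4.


14 + 4 = 18 at compile time
Optimized: y = 18


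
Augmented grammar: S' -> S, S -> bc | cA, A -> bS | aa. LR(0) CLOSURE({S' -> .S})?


Start: S' -> .S
For each item with dot before a nonterminal B, add B -> .γ for every B-production
Closure: [S' -> .S, S -> .bc, S -> .cA]


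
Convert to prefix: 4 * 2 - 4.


left-to-right (same/higher precedence on left): tree is (- (* 4 2) 4)
Prefix: - * 4 2 4


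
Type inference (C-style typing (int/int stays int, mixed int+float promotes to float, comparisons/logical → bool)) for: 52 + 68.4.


Operand types: int + float
Rule: mixed int/float promotes to float; int/int stays int
Result type: float


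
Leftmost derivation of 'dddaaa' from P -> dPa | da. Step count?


Derivation: P => dPa => ddPaa => dddaaa
Steps: 3


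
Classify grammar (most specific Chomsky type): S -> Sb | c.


Left-linear: every RHS is a terminal or one nonterminal followed by a terminal
Classification: Type 3 (Regular)


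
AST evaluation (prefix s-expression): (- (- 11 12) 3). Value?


Evaluate inner: (- 11 12) = -1
Evaluate root: (- -1 3) = -4
Result: -4


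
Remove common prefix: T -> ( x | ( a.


Common prefix: '('
Factored: T -> ( T', T' -> x | a


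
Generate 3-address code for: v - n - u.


Break into single-operator statements:
t1 = v - n
t2 = t1 - u


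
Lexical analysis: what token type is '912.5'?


Pattern: digits with a decimal point
Type: FLOAT_LITERAL


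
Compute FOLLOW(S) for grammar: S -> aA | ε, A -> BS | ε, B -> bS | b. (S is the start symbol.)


$ ∈ FOLLOW(S). For each A -> αBβ: add FIRST(β)\{ε} to FOLLOW(B); if β nullable, add FOLLOW(A).
FOLLOW(S) = {$, a}


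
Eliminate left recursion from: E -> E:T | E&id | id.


Left-recursive alternatives: E:T, E&id; non-recursive: id
Introduce E': E -> idE', E' -> :TE' | &idE' | ε


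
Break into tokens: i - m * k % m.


Scan left to right, longest-match per lexeme
Tokens: ID(i), OP(-), ID(m), OP(*), ID(k), OP(%), ID(m)


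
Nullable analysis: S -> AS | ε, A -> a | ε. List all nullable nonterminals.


A nonterminal is nullable iff some alternative derives ε (directly, or every symbol in it is nullable)
Nullable: {A, S}


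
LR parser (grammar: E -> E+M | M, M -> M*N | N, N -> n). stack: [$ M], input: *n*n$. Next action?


shift '*' to continue M -> M*N
Action: shift


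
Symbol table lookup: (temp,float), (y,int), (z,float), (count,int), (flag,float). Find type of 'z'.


Lookup 'z' → type float


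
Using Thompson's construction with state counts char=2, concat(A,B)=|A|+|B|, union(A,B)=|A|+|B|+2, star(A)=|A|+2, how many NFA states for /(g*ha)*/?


Syntax tree has 3 char leaf(s), 0 union(s), 2 star(s)
chars contribute 3×2 = 6; each union adds +2; each star adds +2
Total: 6 + 0 + 4 = 10 states


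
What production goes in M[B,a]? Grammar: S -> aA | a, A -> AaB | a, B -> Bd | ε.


For [B, a]: ε is nullable and 'a' ∈ FOLLOW(B)
Entry: B -> ε


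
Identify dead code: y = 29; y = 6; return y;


first assignment to y is overwritten before any read
Dead: 'y = 29'


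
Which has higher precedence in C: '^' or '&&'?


'^' is bitwise XOR (level 4); '&&' is logical AND (level 2)
Higher level binds tighter
'^' has higher precedence than '&&'


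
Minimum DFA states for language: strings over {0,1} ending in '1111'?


Track the longest suffix of input matching a prefix of '1111': 5 classes (prefixes of length 0..4)
Minimal DFA: 5 states


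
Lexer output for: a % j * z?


Scan left to right, longest-match per lexeme
Tokens: ID(a), OP(%), ID(j), OP(*), ID(z)


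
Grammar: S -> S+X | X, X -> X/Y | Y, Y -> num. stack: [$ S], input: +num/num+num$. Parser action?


shift '+' to continue S -> S+X
Action: shift


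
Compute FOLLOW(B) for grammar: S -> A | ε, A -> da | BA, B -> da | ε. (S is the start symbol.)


$ ∈ FOLLOW(S). For each A -> αBβ: add FIRST(β)\{ε} to FOLLOW(B); if β nullable, add FOLLOW(A).
FOLLOW(B) = {d}


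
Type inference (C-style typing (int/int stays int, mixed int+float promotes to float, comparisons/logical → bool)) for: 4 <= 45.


Operand types: int <= int
Rule: comparison yields bool
Result type: bool


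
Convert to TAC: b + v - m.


Break into single-operator statements:
t1 = b + v
t2 = t1 - m


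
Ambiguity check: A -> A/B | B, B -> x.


precedence layered via separate nonterminal B: deterministic
Unambiguous


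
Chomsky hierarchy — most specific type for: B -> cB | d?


Right-linear: every RHS is a terminal or a terminal followed by one nonterminal
Classification: Type 3 (Regular)


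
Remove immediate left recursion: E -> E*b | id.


Left-recursive alternatives: E*b; non-recursive: id
Introduce E': E -> idE', E' -> *bE' | ε


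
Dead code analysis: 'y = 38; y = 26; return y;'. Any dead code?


first assignment to y is overwritten before any read
Dead: 'y = 38'


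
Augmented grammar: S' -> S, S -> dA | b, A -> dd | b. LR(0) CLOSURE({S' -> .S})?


Start: S' -> .S
For each item with dot before a nonterminal B, add B -> .γ for every B-production
Closure: [S' -> .S, S -> .dA, S -> .b]


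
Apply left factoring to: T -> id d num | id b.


Common prefix: 'id'
Factored: T -> id T', T' -> d num | b


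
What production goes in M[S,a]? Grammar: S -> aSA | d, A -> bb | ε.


For [S, a]: 'a' ∈ FIRST(aSA)
Entry: S -> aSA


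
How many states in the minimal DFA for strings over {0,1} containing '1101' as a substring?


KMP-style automaton: 4 progress states + 1 absorbing accept = 5
Minimal DFA: 5 states


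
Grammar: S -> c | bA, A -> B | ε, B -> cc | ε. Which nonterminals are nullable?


A nonterminal is nullable iff some alternative derives ε (directly, or every symbol in it is nullable)
Nullable: {A, B}


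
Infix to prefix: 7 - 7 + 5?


left-to-right (same/higher precedence on left): tree is (+ (- 7 7) 5)
Prefix: + - 7 7 5


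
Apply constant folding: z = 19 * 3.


19 * 3 = 57 at compile time
Optimized: z = 57


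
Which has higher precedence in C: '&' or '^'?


'&' is bitwise AND (level 5); '^' is bitwise XOR (level 4)
Higher level binds tighter
'&' has higher precedence than '^'


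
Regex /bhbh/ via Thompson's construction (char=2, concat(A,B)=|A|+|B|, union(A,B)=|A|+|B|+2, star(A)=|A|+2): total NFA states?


Syntax tree has 4 char leaf(s), 0 union(s), 0 star(s)
chars contribute 4×2 = 8; each union adds +2; each star adds +2
Total: 8 + 0 + 0 = 8 states


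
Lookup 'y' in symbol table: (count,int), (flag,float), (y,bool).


Lookup 'y' → type bool


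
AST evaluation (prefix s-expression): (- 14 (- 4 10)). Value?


Evaluate inner: (- 4 10) = -6
Evaluate root: (- 14 -6) = 20
Result: 20


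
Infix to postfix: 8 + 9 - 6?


Left to right (same or higher precedence on left)
Postfix: 8 9 + 6 -


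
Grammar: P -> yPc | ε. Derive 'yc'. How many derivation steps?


Derivation: P => yPc => yc
Steps: 2


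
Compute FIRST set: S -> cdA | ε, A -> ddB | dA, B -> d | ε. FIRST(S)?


Per alternative of S: FIRST(cdA) = {c}; FIRST(ε) = {ε}
FIRST(S) = {c, ε}


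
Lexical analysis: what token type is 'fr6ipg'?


Pattern: letter/underscore followed by alphanumerics, not a keyword
Type: IDENTIFIER


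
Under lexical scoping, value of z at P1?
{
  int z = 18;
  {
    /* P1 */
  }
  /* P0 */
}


P1's block does not declare z; resolves to the enclosing declaration at depth 0
z = 18


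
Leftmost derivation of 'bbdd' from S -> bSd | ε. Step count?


Derivation: S => bSd => bbSdd => bbdd
Steps: 3


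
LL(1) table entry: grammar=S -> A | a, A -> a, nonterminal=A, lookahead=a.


For [A, a]: 'a' ∈ FIRST(a)
Entry: A -> a


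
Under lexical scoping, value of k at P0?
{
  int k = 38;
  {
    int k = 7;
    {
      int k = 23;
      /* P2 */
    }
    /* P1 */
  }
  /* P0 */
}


k declared in the same block as P0
k = 38


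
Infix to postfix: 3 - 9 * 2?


* has higher precedence, evaluate 9*2 first
Postfix: 3 9 2 * -


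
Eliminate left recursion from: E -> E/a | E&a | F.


Left-recursive alternatives: E/a, E&a; non-recursive: F
Introduce E': E -> FE', E' -> /aE' | &aE' | ε


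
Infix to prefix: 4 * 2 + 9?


left-to-right (same/higher precedence on left): tree is (+ (* 4 2) 9)
Prefix: + * 4 2 9


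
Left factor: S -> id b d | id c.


Common prefix: 'id'
Factored: S -> id S', S' -> b d | c


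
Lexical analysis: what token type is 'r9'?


Pattern: letter/underscore followed by alphanumerics, not a keyword
Type: IDENTIFIER


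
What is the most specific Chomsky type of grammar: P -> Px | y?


Left-linear: every RHS is a terminal or one nonterminal followed by a terminal
Classification: Type 3 (Regular)


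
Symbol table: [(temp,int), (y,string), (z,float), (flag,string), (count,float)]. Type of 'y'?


Lookup 'y' → type string


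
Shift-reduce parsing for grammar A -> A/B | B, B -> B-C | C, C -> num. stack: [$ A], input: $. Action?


start symbol A on stack, input exhausted
Action: accept


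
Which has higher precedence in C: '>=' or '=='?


'>=' is relational (level 7); '==' is equality (level 6)
Higher level binds tighter
'>=' has higher precedence than '=='


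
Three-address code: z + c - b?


Break into single-operator statements:
t1 = z + c
t2 = t1 - b


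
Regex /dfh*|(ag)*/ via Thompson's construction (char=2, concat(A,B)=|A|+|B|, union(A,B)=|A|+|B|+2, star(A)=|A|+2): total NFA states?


Syntax tree has 5 char leaf(s), 1 union(s), 2 star(s)
chars contribute 5×2 = 10; each union adds +2; each star adds +2
Total: 10 + 2 + 4 = 16 states


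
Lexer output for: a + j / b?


Scan left to right, longest-match per lexeme
Tokens: ID(a), OP(+), ID(j), OP(/), ID(b)


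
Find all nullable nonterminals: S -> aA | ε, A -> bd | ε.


A nonterminal is nullable iff some alternative derives ε (directly, or every symbol in it is nullable)
Nullable: {A, S}


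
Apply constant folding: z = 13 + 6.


13 + 6 = 19 at compile time
Optimized: z = 19


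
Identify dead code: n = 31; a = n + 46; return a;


n is read by a's definition; a is returned
No dead code


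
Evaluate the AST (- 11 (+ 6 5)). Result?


Evaluate inner: (+ 6 5) = 11
Evaluate root: (- 11 11) = 0
Result: 0


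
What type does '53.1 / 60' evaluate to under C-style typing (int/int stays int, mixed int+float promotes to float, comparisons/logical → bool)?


Operand types: float / int
Rule: mixed int/float promotes to float; int/int stays int
Result type: float


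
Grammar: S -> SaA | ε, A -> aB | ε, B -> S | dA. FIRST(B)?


Per alternative of B: FIRST(S) = {a, ε}; FIRST(dA) = {d}
FIRST(B) = {a, d, ε}


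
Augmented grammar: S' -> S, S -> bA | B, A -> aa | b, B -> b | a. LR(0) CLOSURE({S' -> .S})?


Start: S' -> .S
For each item with dot before a nonterminal B, add B -> .γ for every B-production
Closure: [S' -> .S, S -> .bA, S -> .B, B -> .b, B -> .a]


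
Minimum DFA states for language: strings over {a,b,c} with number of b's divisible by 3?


Track (count of b) mod 3: states 0..2, accept at 0
Minimal DFA: 3 states


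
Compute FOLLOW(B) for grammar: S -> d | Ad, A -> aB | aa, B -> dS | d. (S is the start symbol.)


$ ∈ FOLLOW(S). For each A -> αBβ: add FIRST(β)\{ε} to FOLLOW(B); if β nullable, add FOLLOW(A).
FOLLOW(B) = {d}


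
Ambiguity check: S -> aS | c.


right-linear, alternatives start with distinct terminals 'a' vs 'c': unique leftmost derivation
Unambiguous


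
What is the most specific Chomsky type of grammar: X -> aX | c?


Right-linear: every RHS is a terminal or a terminal followed by one nonterminal
Classification: Type 3 (Regular)


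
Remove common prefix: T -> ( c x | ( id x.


Common prefix: '('
Factored: T -> ( T', T' -> c x | id x


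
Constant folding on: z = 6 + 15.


6 + 15 = 21 at compile time
Optimized: z = 21


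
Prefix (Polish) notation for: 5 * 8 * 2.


left-to-right (same/higher precedence on left): tree is (* (* 5 8) 2)
Prefix: * * 5 8 2


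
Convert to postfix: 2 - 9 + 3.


Left to right (same or higher precedence on left)
Postfix: 2 9 - 3 +


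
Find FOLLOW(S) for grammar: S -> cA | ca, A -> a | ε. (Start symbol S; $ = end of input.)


$ ∈ FOLLOW(S). For each A -> αBβ: add FIRST(β)\{ε} to FOLLOW(B); if β nullable, add FOLLOW(A).
FOLLOW(S) = {$}


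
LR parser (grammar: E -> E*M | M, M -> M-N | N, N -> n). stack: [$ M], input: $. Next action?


lookahead ∉ {-} so M won't extend; reduce E -> M
Action: reduce (E -> M)


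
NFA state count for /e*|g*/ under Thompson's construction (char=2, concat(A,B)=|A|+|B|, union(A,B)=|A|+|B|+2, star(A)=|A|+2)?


Syntax tree has 2 char leaf(s), 1 union(s), 2 star(s)
chars contribute 2×2 = 4; each union adds +2; each star adds +2
Total: 4 + 2 + 4 = 10 states


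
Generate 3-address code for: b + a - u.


Break into single-operator statements:
t1 = b + a
t2 = t1 - u


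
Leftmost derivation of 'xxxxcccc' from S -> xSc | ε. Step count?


Derivation: S => xSc => xxScc => xxxSccc => xxxxScccc => xxxxcccc
Steps: 5


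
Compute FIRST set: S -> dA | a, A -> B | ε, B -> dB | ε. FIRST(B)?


Per alternative of B: FIRST(dB) = {d}; FIRST(ε) = {ε}
FIRST(B) = {d, ε}


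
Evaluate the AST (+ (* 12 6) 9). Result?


Evaluate inner: (* 12 6) = 72
Evaluate root: (+ 72 9) = 81
Result: 81


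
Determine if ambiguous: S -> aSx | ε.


balanced a^n…x^n: each string has a unique parse
Unambiguous


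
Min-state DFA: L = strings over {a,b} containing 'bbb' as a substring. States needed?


KMP-style automaton: 3 progress states + 1 absorbing accept = 4
Minimal DFA: 4 states


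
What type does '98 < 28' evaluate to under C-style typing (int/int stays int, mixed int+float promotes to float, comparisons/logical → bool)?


Operand types: int < int
Rule: comparison yields bool
Result type: bool


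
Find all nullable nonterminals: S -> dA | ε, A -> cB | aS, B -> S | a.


A nonterminal is nullable iff some alternative derives ε (directly, or every symbol in it is nullable)
Nullable: {B, S}


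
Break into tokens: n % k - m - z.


Scan left to right, longest-match per lexeme
Tokens: ID(n), OP(%), ID(k), OP(-), ID(m), OP(-), ID(z)


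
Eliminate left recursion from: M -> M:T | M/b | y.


Left-recursive alternatives: M:T, M/b; non-recursive: y
Introduce M': M -> yM', M' -> :TM' | /bM' | ε


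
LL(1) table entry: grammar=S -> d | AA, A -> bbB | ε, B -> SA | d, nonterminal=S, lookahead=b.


For [S, b]: 'b' ∈ FIRST(AA)
Entry: S -> AA


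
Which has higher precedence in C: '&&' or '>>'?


'>>' is shift (level 8); '&&' is logical AND (level 2)
Higher level binds tighter
'>>' has higher precedence than '&&'


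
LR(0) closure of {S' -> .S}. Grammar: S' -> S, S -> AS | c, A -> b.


Start: S' -> .S
For each item with dot before a nonterminal B, add B -> .γ for every B-production
Closure: [S' -> .S, S -> .AS, S -> .c, A -> .b]


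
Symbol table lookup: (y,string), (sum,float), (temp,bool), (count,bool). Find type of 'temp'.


Lookup 'temp' → type bool


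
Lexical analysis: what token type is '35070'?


Pattern: digits only
Type: INTEGER_LITERAL


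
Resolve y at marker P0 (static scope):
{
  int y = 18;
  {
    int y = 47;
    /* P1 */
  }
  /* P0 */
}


y declared in the same block as P0
y = 18


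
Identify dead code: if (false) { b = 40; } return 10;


condition is constant false, so the whole block is unreachable
Dead: 'if (false) { b = 40; }'


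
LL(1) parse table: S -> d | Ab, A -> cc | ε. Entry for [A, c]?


For [A, c]: 'c' ∈ FIRST(cc)
Entry: A -> cc


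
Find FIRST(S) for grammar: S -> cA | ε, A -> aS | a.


Per alternative of S: FIRST(cA) = {c}; FIRST(ε) = {ε}
FIRST(S) = {c, ε}


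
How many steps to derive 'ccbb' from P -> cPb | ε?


Derivation: P => cPb => ccPbb => ccbb
Steps: 3


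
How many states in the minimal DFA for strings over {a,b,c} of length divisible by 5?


Track length mod 5: states 0..4, accept at 0
Minimal DFA: 5 states


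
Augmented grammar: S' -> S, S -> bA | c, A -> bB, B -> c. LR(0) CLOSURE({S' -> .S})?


Start: S' -> .S
For each item with dot before a nonterminal B, add B -> .γ for every B-production
Closure: [S' -> .S, S -> .bA, S -> .c]


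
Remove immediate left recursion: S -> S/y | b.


Left-recursive alternatives: S/y; non-recursive: b
Introduce S': S -> bS', S' -> /yS' | ε


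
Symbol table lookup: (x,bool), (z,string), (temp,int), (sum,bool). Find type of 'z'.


Lookup 'z' → type string


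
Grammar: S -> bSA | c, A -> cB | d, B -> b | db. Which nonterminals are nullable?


A nonterminal is nullable iff some alternative derives ε (directly, or every symbol in it is nullable)
Nullable: {}


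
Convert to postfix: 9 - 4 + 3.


Left to right (same or higher precedence on left)
Postfix: 9 4 - 3 +


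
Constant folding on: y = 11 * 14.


11 * 14 = 154 at compile time
Optimized: y = 154


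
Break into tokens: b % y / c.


Scan left to right, longest-match per lexeme
Tokens: ID(b), OP(%), ID(y), OP(/), ID(c)


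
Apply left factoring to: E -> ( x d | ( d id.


Common prefix: '('
Factored: E -> ( E', E' -> x d | d id


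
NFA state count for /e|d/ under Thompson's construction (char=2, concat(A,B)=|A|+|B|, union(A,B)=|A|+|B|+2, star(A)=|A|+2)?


Syntax tree has 2 char leaf(s), 1 union(s), 0 star(s)
chars contribute 2×2 = 4; each union adds +2; each star adds +2
Total: 4 + 2 + 0 = 6 states


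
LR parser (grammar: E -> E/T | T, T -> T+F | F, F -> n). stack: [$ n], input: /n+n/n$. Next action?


'n' on top is the handle for F -> n
Action: reduce (F -> n)


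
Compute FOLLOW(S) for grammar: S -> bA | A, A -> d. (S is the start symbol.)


$ ∈ FOLLOW(S). For each A -> αBβ: add FIRST(β)\{ε} to FOLLOW(B); if β nullable, add FOLLOW(A).
FOLLOW(S) = {$}


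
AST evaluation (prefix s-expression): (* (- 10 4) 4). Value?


Evaluate inner: (- 10 4) = 6
Evaluate root: (* 6 4) = 24
Result: 24


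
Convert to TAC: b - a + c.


Break into single-operator statements:
t1 = b - a
t2 = t1 + c


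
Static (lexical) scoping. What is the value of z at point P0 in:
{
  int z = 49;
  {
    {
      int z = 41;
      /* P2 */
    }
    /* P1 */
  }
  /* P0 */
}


z declared in the same block as P0
z = 49


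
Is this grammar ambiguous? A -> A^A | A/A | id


'id^id/id' has two parse trees (no precedence encoded between ^ and /)
Ambiguous


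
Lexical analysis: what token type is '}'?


Pattern: delimiter/punctuation
Type: PUNCTUATION


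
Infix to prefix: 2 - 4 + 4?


left-to-right (same/higher precedence on left): tree is (+ (- 2 4) 4)
Prefix: + - 2 4 4


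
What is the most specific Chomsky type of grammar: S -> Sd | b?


Left-linear: every RHS is a terminal or one nonterminal followed by a terminal
Classification: Type 3 (Regular)


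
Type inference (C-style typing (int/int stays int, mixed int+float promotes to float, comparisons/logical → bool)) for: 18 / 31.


Operand types: int / int
Rule: mixed int/float promotes to float; int/int stays int
Result type: int


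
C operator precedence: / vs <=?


'/' is multiplicative (level 10); '<=' is relational (level 7)
Higher level binds tighter
'/' has higher precedence than '<='


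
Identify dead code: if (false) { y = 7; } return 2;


condition is constant false, so the whole block is unreachable
Dead: 'if (false) { y = 7; }'


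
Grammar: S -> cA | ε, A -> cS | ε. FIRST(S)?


Per alternative of S: FIRST(cA) = {c}; FIRST(ε) = {ε}
FIRST(S) = {c, ε}


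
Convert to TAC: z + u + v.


Break into single-operator statements:
t1 = z + u
t2 = t1 + v


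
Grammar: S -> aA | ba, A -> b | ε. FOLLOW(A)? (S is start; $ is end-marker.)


$ ∈ FOLLOW(S). For each A -> αBβ: add FIRST(β)\{ε} to FOLLOW(B); if β nullable, add FOLLOW(A).
FOLLOW(A) = {$}


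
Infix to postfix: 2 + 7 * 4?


* has higher precedence, evaluate 7*4 first
Postfix: 2 7 4 * +


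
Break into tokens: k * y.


Scan left to right, longest-match per lexeme
Tokens: ID(k), OP(*), ID(y)


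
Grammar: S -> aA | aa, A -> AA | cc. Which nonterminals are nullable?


A nonterminal is nullable iff some alternative derives ε (directly, or every symbol in it is nullable)
Nullable: {}


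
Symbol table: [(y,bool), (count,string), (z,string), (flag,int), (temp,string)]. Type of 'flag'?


Lookup 'flag' → type int


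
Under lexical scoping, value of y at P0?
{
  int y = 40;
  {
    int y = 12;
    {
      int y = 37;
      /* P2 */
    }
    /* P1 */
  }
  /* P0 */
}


y declared in the same block as P0
y = 40


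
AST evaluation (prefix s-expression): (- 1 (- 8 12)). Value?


Evaluate inner: (- 8 12) = -4
Evaluate root: (- 1 -4) = 5
Result: 5


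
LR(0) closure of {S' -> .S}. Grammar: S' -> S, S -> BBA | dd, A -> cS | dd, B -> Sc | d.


Start: S' -> .S
For each item with dot before a nonterminal B, add B -> .γ for every B-production
Closure: [S' -> .S, S -> .BBA, S -> .dd, B -> .Sc, B -> .d]


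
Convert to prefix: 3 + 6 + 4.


left-to-right (same/higher precedence on left): tree is (+ (+ 3 6) 4)
Prefix: + + 3 6 4


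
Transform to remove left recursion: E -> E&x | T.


Left-recursive alternatives: E&x; non-recursive: T
Introduce E': E -> TE', E' -> &xE' | ε


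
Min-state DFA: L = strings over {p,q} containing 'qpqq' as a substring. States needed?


KMP-style automaton: 4 progress states + 1 absorbing accept = 5
Minimal DFA: 5 states


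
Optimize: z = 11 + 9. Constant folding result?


11 + 9 = 20 at compile time
Optimized: z = 20


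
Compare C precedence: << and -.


'-' is additive (level 9); '<<' is shift (level 8)
Higher level binds tighter
'-' has higher precedence than '<<'


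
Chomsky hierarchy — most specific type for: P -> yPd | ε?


Single nonterminal LHS, but y^n d^n is not regular
Classification: Type 2 (Context-Free)


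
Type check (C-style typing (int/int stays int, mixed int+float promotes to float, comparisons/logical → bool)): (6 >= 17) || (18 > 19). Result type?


Operand types: bool || bool
Rule: logical operators take bool operands and yield bool
Result type: bool


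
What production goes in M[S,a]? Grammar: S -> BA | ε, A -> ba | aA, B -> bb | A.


For [S, a]: 'a' ∈ FIRST(BA)
Entry: S -> BA


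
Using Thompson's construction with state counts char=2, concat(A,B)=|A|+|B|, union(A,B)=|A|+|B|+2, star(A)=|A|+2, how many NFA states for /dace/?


Syntax tree has 4 char leaf(s), 0 union(s), 0 star(s)
chars contribute 4×2 = 8; each union adds +2; each star adds +2
Total: 8 + 0 + 0 = 8 states


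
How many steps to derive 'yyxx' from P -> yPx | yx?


Derivation: P => yPx => yyxx
Steps: 2


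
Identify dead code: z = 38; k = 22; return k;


z is assigned but never read
Dead: 'z = 38'


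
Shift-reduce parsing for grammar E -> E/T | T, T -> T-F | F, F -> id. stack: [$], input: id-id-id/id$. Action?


no handle on stack; shift 'id'
Action: shift


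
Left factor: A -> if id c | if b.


Common prefix: 'if'
Factored: A -> if A', A' -> id c | b


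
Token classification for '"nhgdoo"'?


Pattern: double-quoted sequence
Type: STRING_LITERAL


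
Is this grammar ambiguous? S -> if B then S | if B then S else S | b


dangling else: 'if B then if B then b else b' parses two ways
Ambiguous


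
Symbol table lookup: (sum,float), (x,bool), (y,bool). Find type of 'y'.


Lookup 'y' → type bool


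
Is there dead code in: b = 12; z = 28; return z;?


b is assigned but never read
Dead: 'b = 12'


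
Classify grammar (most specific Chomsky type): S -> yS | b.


Right-linear: every RHS is a terminal or a terminal followed by one nonterminal
Classification: Type 3 (Regular)


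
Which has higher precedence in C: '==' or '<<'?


'<<' is shift (level 8); '==' is equality (level 6)
Higher level binds tighter
'<<' has higher precedence than '=='


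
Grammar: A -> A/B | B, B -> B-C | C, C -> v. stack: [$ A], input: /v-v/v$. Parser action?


shift '/' to continue A -> A/B
Action: shift


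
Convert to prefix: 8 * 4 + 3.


left-to-right (same/higher precedence on left): tree is (+ (* 8 4) 3)
Prefix: + * 8 4 3


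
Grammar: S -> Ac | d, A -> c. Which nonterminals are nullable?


A nonterminal is nullable iff some alternative derives ε (directly, or every symbol in it is nullable)
Nullable: {}


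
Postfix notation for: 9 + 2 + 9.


Left to right (same or higher precedence on left)
Postfix: 9 2 + 9 +


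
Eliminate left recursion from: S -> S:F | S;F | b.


Left-recursive alternatives: S:F, S;F; non-recursive: b
Introduce S': S -> bS', S' -> :FS' | ;FS' | ε


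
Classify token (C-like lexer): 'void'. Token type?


Pattern: reserved word
Type: KEYWORD


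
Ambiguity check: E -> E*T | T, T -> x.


precedence layered via separate nonterminal T: deterministic
Unambiguous


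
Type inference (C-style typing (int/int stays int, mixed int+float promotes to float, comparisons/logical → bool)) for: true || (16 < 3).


Operand types: bool || bool
Rule: logical operators take bool operands and yield bool
Result type: bool


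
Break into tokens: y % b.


Scan left to right, longest-match per lexeme
Tokens: ID(y), OP(%), ID(b)


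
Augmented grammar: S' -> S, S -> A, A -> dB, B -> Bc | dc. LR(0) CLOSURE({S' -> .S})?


Start: S' -> .S
For each item with dot before a nonterminal B, add B -> .γ for every B-production
Closure: [S' -> .S, S -> .A, A -> .dB]


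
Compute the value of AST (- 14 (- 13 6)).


Evaluate inner: (- 13 6) = 7
Evaluate root: (- 14 7) = 7
Result: 7


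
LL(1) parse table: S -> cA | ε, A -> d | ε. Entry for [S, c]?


For [S, c]: 'c' ∈ FIRST(cA)
Entry: S -> cA


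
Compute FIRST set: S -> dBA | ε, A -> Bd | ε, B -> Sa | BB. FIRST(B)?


Per alternative of B: FIRST(Sa) = {a, d}; FIRST(BB) = {a, d}
FIRST(B) = {a, d}


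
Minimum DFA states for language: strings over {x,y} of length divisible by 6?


Track length mod 6: states 0..5, accept at 0
Minimal DFA: 6 states


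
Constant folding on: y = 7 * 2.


7 * 2 = 14 at compile time
Optimized: y = 14


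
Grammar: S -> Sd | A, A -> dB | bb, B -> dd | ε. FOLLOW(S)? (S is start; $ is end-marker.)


$ ∈ FOLLOW(S). For each A -> αBβ: add FIRST(β)\{ε} to FOLLOW(B); if β nullable, add FOLLOW(A).
FOLLOW(S) = {$, d}


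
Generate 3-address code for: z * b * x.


Break into single-operator statements:
t1 = z * b
t2 = t1 * x


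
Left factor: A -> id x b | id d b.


Common prefix: 'id'
Factored: A -> id A', A' -> x b | d b


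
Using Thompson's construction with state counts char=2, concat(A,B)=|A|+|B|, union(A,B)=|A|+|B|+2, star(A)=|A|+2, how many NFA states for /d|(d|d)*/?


Syntax tree has 3 char leaf(s), 2 union(s), 1 star(s)
chars contribute 3×2 = 6; each union adds +2; each star adds +2
Total: 6 + 4 + 2 = 12 states


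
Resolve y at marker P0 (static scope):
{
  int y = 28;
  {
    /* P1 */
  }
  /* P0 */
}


y declared in the same block as P0
y = 28


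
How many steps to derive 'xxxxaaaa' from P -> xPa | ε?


Derivation: P => xPa => xxPaa => xxxPaaa => xxxxPaaaa => xxxxaaaa
Steps: 5


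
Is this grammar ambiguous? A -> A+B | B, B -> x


precedence layered via separate nonterminal B: deterministic
Unambiguous


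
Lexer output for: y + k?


Scan left to right, longest-match per lexeme
Tokens: ID(y), OP(+), ID(k)


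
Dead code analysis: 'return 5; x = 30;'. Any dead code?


statement follows a return and is unreachable
Dead: 'x = 30'


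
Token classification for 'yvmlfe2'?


Pattern: letter/underscore followed by alphanumerics, not a keyword
Type: IDENTIFIER


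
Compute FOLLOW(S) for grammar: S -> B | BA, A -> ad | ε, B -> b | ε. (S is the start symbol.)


$ ∈ FOLLOW(S). For each A -> αBβ: add FIRST(β)\{ε} to FOLLOW(B); if β nullable, add FOLLOW(A).
FOLLOW(S) = {$}


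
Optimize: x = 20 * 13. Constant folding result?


20 * 13 = 260 at compile time
Optimized: x = 260


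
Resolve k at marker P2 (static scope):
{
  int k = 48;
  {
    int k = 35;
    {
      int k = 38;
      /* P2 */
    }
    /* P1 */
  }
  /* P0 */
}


k declared in the same block as P2
k = 38


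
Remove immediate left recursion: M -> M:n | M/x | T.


Left-recursive alternatives: M:n, M/x; non-recursive: T
Introduce M': M -> TM', M' -> :nM' | /xM' | ε


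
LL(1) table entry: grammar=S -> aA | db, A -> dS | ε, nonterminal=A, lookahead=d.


For [A, d]: 'd' ∈ FIRST(dS)
Entry: A -> dS


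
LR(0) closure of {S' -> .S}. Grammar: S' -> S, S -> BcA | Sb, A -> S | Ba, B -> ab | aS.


Start: S' -> .S
For each item with dot before a nonterminal B, add B -> .γ for every B-production
Closure: [S' -> .S, S -> .BcA, S -> .Sb, B -> .ab, B -> .aS]


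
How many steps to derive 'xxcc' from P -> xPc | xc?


Derivation: P => xPc => xxcc
Steps: 2


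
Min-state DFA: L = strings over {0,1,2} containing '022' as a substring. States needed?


KMP-style automaton: 3 progress states + 1 absorbing accept = 4
Minimal DFA: 4 states


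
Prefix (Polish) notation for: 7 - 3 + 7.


left-to-right (same/higher precedence on left): tree is (+ (- 7 3) 7)
Prefix: + - 7 3 7


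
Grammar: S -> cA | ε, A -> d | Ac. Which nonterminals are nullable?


A nonterminal is nullable iff some alternative derives ε (directly, or every symbol in it is nullable)
Nullable: {S}


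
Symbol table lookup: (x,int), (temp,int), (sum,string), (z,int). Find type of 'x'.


Lookup 'x' → type int


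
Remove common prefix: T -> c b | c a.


Common prefix: 'c'
Factored: T -> c T', T' -> b | a


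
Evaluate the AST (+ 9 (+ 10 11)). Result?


Evaluate inner: (+ 10 11) = 21
Evaluate root: (+ 9 21) = 30
Result: 30


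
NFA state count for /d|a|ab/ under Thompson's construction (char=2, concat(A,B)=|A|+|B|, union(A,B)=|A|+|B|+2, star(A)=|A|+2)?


Syntax tree has 4 char leaf(s), 2 union(s), 0 star(s)
chars contribute 4×2 = 8; each union adds +2; each star adds +2
Total: 8 + 4 + 0 = 12 states


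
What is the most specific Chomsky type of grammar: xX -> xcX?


LHS has context (more than one symbol) and |LHS| ≤ |RHS|
Classification: Type 1 (Context-Sensitive)


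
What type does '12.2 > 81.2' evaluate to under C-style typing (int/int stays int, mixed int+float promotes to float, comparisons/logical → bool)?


Operand types: float > float
Rule: comparison yields bool
Result type: bool


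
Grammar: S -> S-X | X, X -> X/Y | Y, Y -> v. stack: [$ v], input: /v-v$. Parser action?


'v' on top is the handle for Y -> v
Action: reduce (Y -> v)


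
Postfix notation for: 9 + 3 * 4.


* has higher precedence, evaluate 3*4 first
Postfix: 9 3 4 * +


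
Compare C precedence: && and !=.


'!=' is equality (level 6); '&&' is logical AND (level 2)
Higher level binds tighter
'!=' has higher precedence than '&&'


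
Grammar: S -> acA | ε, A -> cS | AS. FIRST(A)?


Per alternative of A: FIRST(cS) = {c}; FIRST(AS) = {c}
FIRST(A) = {c}


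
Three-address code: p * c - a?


Break into single-operator statements:
t1 = p * c
t2 = t1 - a


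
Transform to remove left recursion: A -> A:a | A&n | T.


Left-recursive alternatives: A:a, A&n; non-recursive: T
Introduce A': A -> TA', A' -> :aA' | &nA' | ε


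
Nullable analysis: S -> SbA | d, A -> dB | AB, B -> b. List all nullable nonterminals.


A nonterminal is nullable iff some alternative derives ε (directly, or every symbol in it is nullable)
Nullable: {}


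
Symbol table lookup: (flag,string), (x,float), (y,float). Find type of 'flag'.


Lookup 'flag' → type string


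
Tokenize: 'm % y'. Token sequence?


Scan left to right, longest-match per lexeme
Tokens: ID(m), OP(%), ID(y)


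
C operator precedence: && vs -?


'-' is additive (level 9); '&&' is logical AND (level 2)
Higher level binds tighter
'-' has higher precedence than '&&'


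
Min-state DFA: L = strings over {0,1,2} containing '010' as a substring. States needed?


KMP-style automaton: 3 progress states + 1 absorbing accept = 4
Minimal DFA: 4 states


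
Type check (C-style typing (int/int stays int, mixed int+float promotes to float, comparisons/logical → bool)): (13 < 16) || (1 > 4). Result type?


Operand types: bool || bool
Rule: logical operators take bool operands and yield bool
Result type: bool


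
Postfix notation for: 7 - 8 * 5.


* has higher precedence, evaluate 8*5 first
Postfix: 7 8 5 * -


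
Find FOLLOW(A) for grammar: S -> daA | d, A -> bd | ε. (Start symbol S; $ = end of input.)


$ ∈ FOLLOW(S). For each A -> αBβ: add FIRST(β)\{ε} to FOLLOW(B); if β nullable, add FOLLOW(A).
FOLLOW(A) = {$}
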